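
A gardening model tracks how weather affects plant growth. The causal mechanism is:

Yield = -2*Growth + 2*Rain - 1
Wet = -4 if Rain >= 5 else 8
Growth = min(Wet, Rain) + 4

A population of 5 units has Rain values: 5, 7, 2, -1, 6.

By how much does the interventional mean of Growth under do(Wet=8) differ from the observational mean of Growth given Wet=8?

The intervention sets Wet=8 in all 5 units regardless of Rain. Recomputing Growth per unit gives 9, 11, 6, 3, 10; average 7.8.
Observing Wet=8 restricts to units where Wet's equation naturally yields 8: Rain ∈ {2, -1}. In that subpopulation Growth = 6, 3, mean 4.5.
Difference = 7.8 − 4.5 = 3.3.

3.3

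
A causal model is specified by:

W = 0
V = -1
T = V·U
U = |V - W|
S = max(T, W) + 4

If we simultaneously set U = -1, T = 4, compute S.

8

Setting U = -1, T = 4 by intervention discards those variables' equations.
S = max(T, W) + 4  [with T=4, W=0]  = 8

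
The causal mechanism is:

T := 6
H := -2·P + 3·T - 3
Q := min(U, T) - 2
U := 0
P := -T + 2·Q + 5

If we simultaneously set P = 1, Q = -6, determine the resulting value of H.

13

The joint intervention fixes P = 1, Q = -6, removing each variable's own equation.
H = -2·P + 3·T - 3  [with P=1, T=6]  = 13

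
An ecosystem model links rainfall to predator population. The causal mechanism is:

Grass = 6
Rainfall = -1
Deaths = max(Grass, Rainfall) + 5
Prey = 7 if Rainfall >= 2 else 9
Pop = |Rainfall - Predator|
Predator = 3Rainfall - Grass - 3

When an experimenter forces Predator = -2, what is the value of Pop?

Under do(Predator=-2), the mechanism Predator = 3Rainfall - Grass - 3 is discarded; Predator is fixed at -2.
Pop = |Rainfall - Predator|  [with Rainfall=-1, Predator=-2]  = 1

1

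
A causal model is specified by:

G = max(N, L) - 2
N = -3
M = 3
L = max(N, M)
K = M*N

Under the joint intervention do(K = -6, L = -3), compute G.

Setting K = -6, L = -3 by intervention discards those variables' equations.
G = max(N, L) - 2  [with N=-3, L=-3]  = -5

-5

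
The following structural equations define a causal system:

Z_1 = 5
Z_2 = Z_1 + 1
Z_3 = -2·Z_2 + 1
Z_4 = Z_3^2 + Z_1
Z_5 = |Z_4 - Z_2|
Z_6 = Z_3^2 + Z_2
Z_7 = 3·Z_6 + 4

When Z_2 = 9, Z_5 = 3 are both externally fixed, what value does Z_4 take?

The joint intervention fixes Z_2 = 9, Z_5 = 3, removing each variable's own equation.
Z_3 = -2·Z_2 + 1  [with Z_2=9]  = -17
Z_4 = Z_3^2 + Z_1  [with Z_3=-17, Z_1=5]  = 294

294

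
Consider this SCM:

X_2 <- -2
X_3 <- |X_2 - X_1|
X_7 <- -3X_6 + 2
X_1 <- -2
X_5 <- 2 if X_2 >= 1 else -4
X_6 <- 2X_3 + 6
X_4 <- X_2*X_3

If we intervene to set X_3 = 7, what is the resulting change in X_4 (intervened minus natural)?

The intervention breaks the incoming arrows to X_3: X_3 <- |X_2 - X_1| no longer applies, and X_3 = 7.
X_4 = X_2*X_3  [with X_2=-2, X_3=7]  = -14
Without intervention: X_3 = |X_2 - X_1|  [with X_2=-2, X_1=-2]  = 0; X_4 = X_2*X_3  [with X_2=-2, X_3=0]  = 0.
Change = -14 − 0 = -14.

-14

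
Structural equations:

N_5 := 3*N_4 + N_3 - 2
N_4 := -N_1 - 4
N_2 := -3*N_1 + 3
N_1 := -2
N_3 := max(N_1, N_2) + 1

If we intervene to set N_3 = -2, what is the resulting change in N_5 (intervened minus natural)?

-12

do(N_3=-2) replaces the equation N_3 := max(N_1, N_2) + 1 with the constant N_3 = -2.
N_4 = -N_1 - 4  [with N_1=-2]  = -2
N_5 = 3*N_4 + N_3 - 2  [with N_4=-2, N_3=-2]  = -10
Without intervention: N_2 = -3*N_1 + 3  [with N_1=-2]  = 9; N_3 = max(N_1, N_2) + 1  [with N_1=-2, N_2=9]  = 10; N_4 = -N_1 - 4  [with N_1=-2]  = -2; N_5 = 3*N_4 + N_3 - 2  [with N_4=-2, N_3=10]  = 2.
Change = -10 − 2 = -12.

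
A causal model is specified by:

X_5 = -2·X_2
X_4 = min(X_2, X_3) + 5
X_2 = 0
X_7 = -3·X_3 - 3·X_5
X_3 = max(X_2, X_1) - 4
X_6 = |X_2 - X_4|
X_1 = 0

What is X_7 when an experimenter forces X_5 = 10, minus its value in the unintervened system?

Under do(X_5=10), the mechanism X_5 = -2·X_2 is discarded; X_5 is fixed at 10.
X_3 = max(X_2, X_1) - 4  [with X_2=0, X_1=0]  = -4
X_7 = -3·X_3 - 3·X_5  [with X_3=-4, X_5=10]  = -18
Without intervention: X_3 = max(X_2, X_1) - 4  [with X_2=0, X_1=0]  = -4; X_5 = -2·X_2  [with X_2=0]  = 0; X_7 = -3·X_3 - 3·X_5  [with X_3=-4, X_5=0]  = 12.
Change = -18 − 12 = -30.

-30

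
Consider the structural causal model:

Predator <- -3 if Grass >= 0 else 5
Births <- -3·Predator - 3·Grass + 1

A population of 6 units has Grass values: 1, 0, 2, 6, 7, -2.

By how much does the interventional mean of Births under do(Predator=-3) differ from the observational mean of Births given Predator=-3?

Every unit gets Predator=-3 under the intervention. Births values become 7, 10, 4, -8, -11, 16; E[Births|do(Predator=-3)] = 3.
Observing Predator=-3 restricts to units where Predator's equation naturally yields -3: Grass ∈ {1, 0, 2, 6, 7}. In that subpopulation Births = 7, 10, 4, -8, -11, mean 0.4.
Difference = 3 − 0.4 = 2.6.

2.6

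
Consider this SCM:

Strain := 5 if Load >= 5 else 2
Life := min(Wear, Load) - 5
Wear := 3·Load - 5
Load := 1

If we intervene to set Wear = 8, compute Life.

The intervention breaks the incoming arrows to Wear: Wear := 3·Load - 5 no longer applies, and Wear = 8.
Life = min(Wear, Load) - 5  [with Wear=8, Load=1]  = -4

-4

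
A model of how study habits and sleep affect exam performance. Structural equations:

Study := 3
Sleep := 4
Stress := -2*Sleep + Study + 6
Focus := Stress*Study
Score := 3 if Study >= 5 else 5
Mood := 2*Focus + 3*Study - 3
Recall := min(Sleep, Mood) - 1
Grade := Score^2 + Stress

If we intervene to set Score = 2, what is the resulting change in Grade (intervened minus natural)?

do(Score=2) replaces the equation Score := 3 if Study >= 5 else 5 with the constant Score = 2.
Stress = -2*Sleep + Study + 6  [with Sleep=4, Study=3]  = 1
Grade = Score^2 + Stress  [with Score=2, Stress=1]  = 5
Without intervention: Stress = -2*Sleep + Study + 6  [with Sleep=4, Study=3]  = 1; Score = 3 if Study >= 5 else 5  [with Study=3]  = 5; Grade = Score^2 + Stress  [with Score=5, Stress=1]  = 26.
Change = 5 − 26 = -21.

-21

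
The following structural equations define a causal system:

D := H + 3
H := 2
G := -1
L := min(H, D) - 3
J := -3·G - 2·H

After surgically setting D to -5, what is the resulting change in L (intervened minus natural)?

The intervention breaks the incoming arrows to D: D := H + 3 no longer applies, and D = -5.
L = min(H, D) - 3  [with H=2, D=-5]  = -8
Without intervention: D = H + 3  [with H=2]  = 5; L = min(H, D) - 3  [with H=2, D=5]  = -1.
Change = -8 − (-1) = -7.

-7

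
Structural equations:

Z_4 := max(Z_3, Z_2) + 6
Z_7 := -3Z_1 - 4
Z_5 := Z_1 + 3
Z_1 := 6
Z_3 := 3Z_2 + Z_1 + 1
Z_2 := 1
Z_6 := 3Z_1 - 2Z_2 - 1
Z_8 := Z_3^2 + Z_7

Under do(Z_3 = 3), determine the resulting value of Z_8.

-13

The intervention breaks the incoming arrows to Z_3: Z_3 := 3Z_2 + Z_1 + 1 no longer applies, and Z_3 = 3.
Z_7 = -3Z_1 - 4  [with Z_1=6]  = -22
Z_8 = Z_3^2 + Z_7  [with Z_3=3, Z_7=-22]  = -13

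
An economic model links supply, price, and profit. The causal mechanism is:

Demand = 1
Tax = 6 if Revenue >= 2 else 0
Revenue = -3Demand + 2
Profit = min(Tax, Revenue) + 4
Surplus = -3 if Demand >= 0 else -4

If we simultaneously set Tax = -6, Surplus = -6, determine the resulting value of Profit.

The joint intervention fixes Tax = -6, Surplus = -6, removing each variable's own equation.
Revenue = -3Demand + 2  [with Demand=1]  = -1
Profit = min(Tax, Revenue) + 4  [with Tax=-6, Revenue=-1]  = -2

-2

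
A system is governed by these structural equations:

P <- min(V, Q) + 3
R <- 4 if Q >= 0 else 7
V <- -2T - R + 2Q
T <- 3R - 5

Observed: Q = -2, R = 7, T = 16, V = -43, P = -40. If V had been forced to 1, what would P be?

Intervening sets V = 1 and removes its equation (V <- -2T - R + 2Q).
P = min(V, Q) + 3  [with V=1, Q=-2]  = 1

1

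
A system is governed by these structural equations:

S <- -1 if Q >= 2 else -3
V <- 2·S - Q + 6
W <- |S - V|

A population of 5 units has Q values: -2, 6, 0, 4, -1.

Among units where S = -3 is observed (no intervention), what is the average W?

4

Observing S=-3 restricts to units where S's equation naturally yields -3: Q ∈ {-2, 0, -1}. In that subpopulation W = 5, 3, 4, mean 4.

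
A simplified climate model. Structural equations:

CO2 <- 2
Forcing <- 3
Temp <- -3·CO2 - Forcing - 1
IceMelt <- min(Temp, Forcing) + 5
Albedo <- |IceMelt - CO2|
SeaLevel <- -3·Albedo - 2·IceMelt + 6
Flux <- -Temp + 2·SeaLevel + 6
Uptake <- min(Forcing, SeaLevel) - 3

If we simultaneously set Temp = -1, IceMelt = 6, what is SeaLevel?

Setting Temp = -1, IceMelt = 6 by intervention discards those variables' equations.
Albedo = |IceMelt - CO2|  [with IceMelt=6, CO2=2]  = 4
SeaLevel = -3·Albedo - 2·IceMelt + 6  [with Albedo=4, IceMelt=6]  = -18

-18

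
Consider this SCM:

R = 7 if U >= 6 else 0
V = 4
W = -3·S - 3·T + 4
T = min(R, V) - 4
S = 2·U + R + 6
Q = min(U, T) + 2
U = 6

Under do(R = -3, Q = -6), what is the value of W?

Under do(R = -3, Q = -6), each intervened variable's structural equation is replaced by its fixed value.
T = min(R, V) - 4  [with R=-3, V=4]  = -7
S = 2·U + R + 6  [with U=6, R=-3]  = 15
W = -3·S - 3·T + 4  [with S=15, T=-7]  = -20

-20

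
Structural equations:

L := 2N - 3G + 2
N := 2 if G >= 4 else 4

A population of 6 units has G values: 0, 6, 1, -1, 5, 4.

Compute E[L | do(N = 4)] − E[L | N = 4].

-7.5

do(N=4) breaks N's dependence on G. With N=4 fixed, L across the units is 10, -8, 7, 13, -5, -2, mean 2.5.
E[L|N=4] averages over only the 3 units with N=4 (G = 0, 1, -1): L = 10, 7, 13, mean 10.
Difference = 2.5 − 10 = -7.5.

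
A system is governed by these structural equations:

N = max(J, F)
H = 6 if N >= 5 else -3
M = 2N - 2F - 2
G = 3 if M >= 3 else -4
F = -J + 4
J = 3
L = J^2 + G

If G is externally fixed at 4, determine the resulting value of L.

13

Under do(G=4), the mechanism G = 3 if M >= 3 else -4 is discarded; G is fixed at 4.
L = J^2 + G  [with J=3, G=4]  = 13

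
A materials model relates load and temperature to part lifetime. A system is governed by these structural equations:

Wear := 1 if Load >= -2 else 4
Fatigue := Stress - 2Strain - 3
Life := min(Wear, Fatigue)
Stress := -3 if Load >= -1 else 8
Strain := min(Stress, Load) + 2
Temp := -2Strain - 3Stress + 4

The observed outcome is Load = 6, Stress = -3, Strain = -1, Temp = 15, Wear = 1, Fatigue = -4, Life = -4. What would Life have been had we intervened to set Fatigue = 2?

1

Intervening sets Fatigue = 2 and removes its equation (Fatigue := Stress - 2Strain - 3).
Wear = 1 if Load >= -2 else 4  [with Load=6]  = 1
Life = min(Wear, Fatigue)  [with Wear=1, Fatigue=2]  = 1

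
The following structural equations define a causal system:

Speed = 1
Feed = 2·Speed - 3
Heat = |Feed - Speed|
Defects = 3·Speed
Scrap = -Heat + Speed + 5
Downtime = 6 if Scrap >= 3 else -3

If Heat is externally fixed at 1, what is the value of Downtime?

6

The intervention breaks the incoming arrows to Heat: Heat = |Feed - Speed| no longer applies, and Heat = 1.
Scrap = -Heat + Speed + 5  [with Heat=1, Speed=1]  = 5
Downtime = 6 if Scrap >= 3 else -3  [with Scrap=5]  = 6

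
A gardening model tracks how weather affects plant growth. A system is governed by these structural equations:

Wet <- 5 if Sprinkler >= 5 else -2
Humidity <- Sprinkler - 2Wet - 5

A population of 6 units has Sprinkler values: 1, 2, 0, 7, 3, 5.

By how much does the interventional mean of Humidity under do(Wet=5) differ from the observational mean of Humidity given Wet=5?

-3

The intervention sets Wet=5 in all 6 units regardless of Sprinkler. Recomputing Humidity per unit gives -14, -13, -15, -8, -12, -10; average -12.
Observing Wet=5 restricts to units where Wet's equation naturally yields 5: Sprinkler ∈ {7, 5}. In that subpopulation Humidity = -8, -10, mean -9.
Difference = -12 − (-9) = -3.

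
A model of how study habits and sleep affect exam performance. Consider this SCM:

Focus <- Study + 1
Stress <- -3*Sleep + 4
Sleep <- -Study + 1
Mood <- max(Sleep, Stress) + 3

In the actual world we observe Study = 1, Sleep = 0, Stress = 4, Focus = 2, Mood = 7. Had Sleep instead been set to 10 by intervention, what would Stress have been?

The intervention breaks the incoming arrows to Sleep: Sleep <- -Study + 1 no longer applies, and Sleep = 10.
Stress = -3*Sleep + 4  [with Sleep=10]  = -26

-26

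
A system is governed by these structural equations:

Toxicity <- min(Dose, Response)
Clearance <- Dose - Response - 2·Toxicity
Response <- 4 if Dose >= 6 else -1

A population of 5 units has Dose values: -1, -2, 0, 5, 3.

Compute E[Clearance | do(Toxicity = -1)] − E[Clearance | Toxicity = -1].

The intervention sets Toxicity=-1 in all 5 units regardless of Dose. Recomputing Clearance per unit gives 2, 1, 3, 8, 6; average 4.
E[Clearance|Toxicity=-1] averages over only the 4 units with Toxicity=-1 (Dose = -1, 0, 5, 3): Clearance = 2, 3, 8, 6, mean 4.75.
Difference = 4 − 4.75 = -0.75.

-0.75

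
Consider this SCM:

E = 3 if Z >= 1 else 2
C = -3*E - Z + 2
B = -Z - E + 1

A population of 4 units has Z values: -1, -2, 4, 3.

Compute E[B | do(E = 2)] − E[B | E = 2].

-2.5

Under do(E=2), E's equation is replaced by E=2 for every unit. Per-unit B: 0, 1, -5, -4. Mean = -2.
Conditioning on E=2 selects the 2 unit(s) with Z ∈ {-1, -2}. Their B values: 0, 1. Mean = 0.5.
Difference = -2 − 0.5 = -2.5.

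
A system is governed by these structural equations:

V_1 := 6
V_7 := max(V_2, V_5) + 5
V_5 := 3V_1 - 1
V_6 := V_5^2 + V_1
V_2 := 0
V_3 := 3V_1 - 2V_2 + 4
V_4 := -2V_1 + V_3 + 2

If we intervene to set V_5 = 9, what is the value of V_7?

14

Under do(V_5=9), the mechanism V_5 := 3V_1 - 1 is discarded; V_5 is fixed at 9.
V_7 = max(V_2, V_5) + 5  [with V_2=0, V_5=9]  = 14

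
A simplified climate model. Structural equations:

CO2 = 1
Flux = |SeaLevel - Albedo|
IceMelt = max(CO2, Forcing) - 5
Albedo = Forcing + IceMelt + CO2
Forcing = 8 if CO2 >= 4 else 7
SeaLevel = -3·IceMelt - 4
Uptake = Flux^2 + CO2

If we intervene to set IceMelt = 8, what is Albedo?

16

The intervention breaks the incoming arrows to IceMelt: IceMelt = max(CO2, Forcing) - 5 no longer applies, and IceMelt = 8.
Forcing = 8 if CO2 >= 4 else 7  [with CO2=1]  = 7
Albedo = Forcing + IceMelt + CO2  [with Forcing=7, IceMelt=8, CO2=1]  = 16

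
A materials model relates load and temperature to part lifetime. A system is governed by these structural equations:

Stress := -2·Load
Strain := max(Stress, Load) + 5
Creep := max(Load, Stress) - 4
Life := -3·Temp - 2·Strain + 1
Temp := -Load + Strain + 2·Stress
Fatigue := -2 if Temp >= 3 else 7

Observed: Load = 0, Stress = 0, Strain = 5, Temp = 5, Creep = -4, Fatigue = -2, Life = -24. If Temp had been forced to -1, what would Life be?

The intervention breaks the incoming arrows to Temp: Temp := -Load + Strain + 2·Stress no longer applies, and Temp = -1.
Stress = -2·Load  [with Load=0]  = 0
Strain = max(Stress, Load) + 5  [with Stress=0, Load=0]  = 5
Life = -3·Temp - 2·Strain + 1  [with Temp=-1, Strain=5]  = -6

-6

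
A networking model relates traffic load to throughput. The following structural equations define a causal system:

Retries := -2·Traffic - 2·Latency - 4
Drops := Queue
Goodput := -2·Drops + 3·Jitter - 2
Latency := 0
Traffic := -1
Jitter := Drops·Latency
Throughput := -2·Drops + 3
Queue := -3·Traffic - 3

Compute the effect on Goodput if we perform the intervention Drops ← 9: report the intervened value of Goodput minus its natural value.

do(Drops=9) replaces the equation Drops := Queue with the constant Drops = 9.
Jitter = Drops·Latency  [with Drops=9, Latency=0]  = 0
Goodput = -2·Drops + 3·Jitter - 2  [with Drops=9, Jitter=0]  = -20
Without intervention: Queue = -3·Traffic - 3  [with Traffic=-1]  = 0; Drops = Queue  [with Queue=0]  = 0; Jitter = Drops·Latency  [with Drops=0, Latency=0]  = 0; Goodput = -2·Drops + 3·Jitter - 2  [with Drops=0, Jitter=0]  = -2.
Change = -20 − (-2) = -18.

-18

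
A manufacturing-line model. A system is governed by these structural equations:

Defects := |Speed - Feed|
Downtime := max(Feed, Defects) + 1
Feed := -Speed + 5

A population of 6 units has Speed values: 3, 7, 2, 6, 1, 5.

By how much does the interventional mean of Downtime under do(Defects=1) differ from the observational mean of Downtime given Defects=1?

-0.5

Every unit gets Defects=1 under the intervention. Downtime values become 3, 2, 4, 2, 5, 2; E[Downtime|do(Defects=1)] = 3.
Observing Defects=1 restricts to units where Defects's equation naturally yields 1: Speed ∈ {3, 2}. In that subpopulation Downtime = 3, 4, mean 3.5.
Difference = 3 − 3.5 = -0.5.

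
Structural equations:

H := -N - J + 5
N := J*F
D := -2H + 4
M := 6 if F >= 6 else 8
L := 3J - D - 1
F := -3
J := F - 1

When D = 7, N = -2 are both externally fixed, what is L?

-20

Under do(D = 7, N = -2), each intervened variable's structural equation is replaced by its fixed value.
J = F - 1  [with F=-3]  = -4
L = 3J - D - 1  [with J=-4, D=7]  = -20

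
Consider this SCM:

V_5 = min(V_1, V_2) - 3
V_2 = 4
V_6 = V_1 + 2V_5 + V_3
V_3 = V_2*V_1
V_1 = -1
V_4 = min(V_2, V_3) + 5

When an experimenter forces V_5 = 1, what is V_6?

The intervention breaks the incoming arrows to V_5: V_5 = min(V_1, V_2) - 3 no longer applies, and V_5 = 1.
V_3 = V_2*V_1  [with V_2=4, V_1=-1]  = -4
V_6 = V_1 + 2V_5 + V_3  [with V_1=-1, V_5=1, V_3=-4]  = -3

-3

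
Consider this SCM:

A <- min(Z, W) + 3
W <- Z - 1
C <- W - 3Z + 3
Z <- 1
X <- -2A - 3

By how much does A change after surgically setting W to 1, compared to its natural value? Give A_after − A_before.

1

The intervention breaks the incoming arrows to W: W <- Z - 1 no longer applies, and W = 1.
A = min(Z, W) + 3  [with Z=1, W=1]  = 4
Without intervention: W = Z - 1  [with Z=1]  = 0; A = min(Z, W) + 3  [with Z=1, W=0]  = 3.
Change = 4 − 3 = 1.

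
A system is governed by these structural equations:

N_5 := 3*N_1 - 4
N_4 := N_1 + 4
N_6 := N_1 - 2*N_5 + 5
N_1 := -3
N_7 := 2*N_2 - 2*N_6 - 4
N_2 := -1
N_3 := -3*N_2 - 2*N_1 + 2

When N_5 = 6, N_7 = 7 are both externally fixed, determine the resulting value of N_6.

Under do(N_5 = 6, N_7 = 7), each intervened variable's structural equation is replaced by its fixed value.
N_6 = N_1 - 2*N_5 + 5  [with N_1=-3, N_5=6]  = -10

-10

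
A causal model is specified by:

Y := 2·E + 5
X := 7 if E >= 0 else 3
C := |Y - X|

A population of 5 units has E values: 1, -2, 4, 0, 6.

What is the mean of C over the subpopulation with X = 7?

Observing X=7 restricts to units where X's equation naturally yields 7: E ∈ {1, 4, 0, 6}. In that subpopulation C = 0, 6, 2, 10, mean 4.5.

4.5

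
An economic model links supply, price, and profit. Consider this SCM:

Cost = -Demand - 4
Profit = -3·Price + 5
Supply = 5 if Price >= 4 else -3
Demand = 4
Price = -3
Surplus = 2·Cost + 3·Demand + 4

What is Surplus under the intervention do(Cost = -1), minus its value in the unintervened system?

Under do(Cost=-1), the mechanism Cost = -Demand - 4 is discarded; Cost is fixed at -1.
Surplus = 2·Cost + 3·Demand + 4  [with Cost=-1, Demand=4]  = 14
Without intervention: Cost = -Demand - 4  [with Demand=4]  = -8; Surplus = 2·Cost + 3·Demand + 4  [with Cost=-8, Demand=4]  = 0.
Change = 14 − 0 = 14.

14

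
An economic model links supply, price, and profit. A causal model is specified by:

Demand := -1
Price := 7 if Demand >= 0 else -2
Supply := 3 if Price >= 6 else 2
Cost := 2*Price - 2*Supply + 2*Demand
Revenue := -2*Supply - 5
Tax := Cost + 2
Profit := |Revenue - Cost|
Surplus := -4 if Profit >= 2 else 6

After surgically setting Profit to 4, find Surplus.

-4

do(Profit=4) replaces the equation Profit := |Revenue - Cost| with the constant Profit = 4.
Surplus = -4 if Profit >= 2 else 6  [with Profit=4]  = -4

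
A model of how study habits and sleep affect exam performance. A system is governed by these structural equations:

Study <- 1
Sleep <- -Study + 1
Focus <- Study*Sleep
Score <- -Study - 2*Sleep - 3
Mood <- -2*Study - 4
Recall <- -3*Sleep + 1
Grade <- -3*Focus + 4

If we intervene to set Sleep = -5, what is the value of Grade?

Under do(Sleep=-5), the mechanism Sleep <- -Study + 1 is discarded; Sleep is fixed at -5.
Focus = Study*Sleep  [with Study=1, Sleep=-5]  = -5
Grade = -3*Focus + 4  [with Focus=-5]  = 19

19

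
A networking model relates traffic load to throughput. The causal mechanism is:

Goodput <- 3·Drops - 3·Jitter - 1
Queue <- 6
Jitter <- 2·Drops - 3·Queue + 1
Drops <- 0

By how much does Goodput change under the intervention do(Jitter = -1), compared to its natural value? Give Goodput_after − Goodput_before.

-48

The intervention breaks the incoming arrows to Jitter: Jitter <- 2·Drops - 3·Queue + 1 no longer applies, and Jitter = -1.
Goodput = 3·Drops - 3·Jitter - 1  [with Drops=0, Jitter=-1]  = 2
Without intervention: Jitter = 2·Drops - 3·Queue + 1  [with Drops=0, Queue=6]  = -17; Goodput = 3·Drops - 3·Jitter - 1  [with Drops=0, Jitter=-17]  = 50.
Change = 2 − 50 = -48.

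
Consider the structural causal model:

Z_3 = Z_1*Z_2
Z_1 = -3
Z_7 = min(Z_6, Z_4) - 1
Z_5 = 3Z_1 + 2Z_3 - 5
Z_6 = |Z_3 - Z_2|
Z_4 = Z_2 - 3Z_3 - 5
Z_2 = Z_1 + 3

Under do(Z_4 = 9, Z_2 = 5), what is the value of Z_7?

Under do(Z_4 = 9, Z_2 = 5), each intervened variable's structural equation is replaced by its fixed value.
Z_3 = Z_1*Z_2  [with Z_1=-3, Z_2=5]  = -15
Z_6 = |Z_3 - Z_2|  [with Z_3=-15, Z_2=5]  = 20
Z_7 = min(Z_6, Z_4) - 1  [with Z_6=20, Z_4=9]  = 8

8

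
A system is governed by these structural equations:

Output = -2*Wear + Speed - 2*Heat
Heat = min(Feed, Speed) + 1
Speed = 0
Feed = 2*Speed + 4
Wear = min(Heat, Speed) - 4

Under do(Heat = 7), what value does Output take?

-6

do(Heat=7) replaces the equation Heat = min(Feed, Speed) + 1 with the constant Heat = 7.
Wear = min(Heat, Speed) - 4  [with Heat=7, Speed=0]  = -4
Output = -2*Wear + Speed - 2*Heat  [with Wear=-4, Speed=0, Heat=7]  = -6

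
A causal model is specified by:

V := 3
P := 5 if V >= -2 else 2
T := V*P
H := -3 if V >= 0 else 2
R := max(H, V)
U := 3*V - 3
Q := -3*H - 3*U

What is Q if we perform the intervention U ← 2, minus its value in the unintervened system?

12

Intervening sets U = 2 and removes its equation (U := 3*V - 3).
H = -3 if V >= 0 else 2  [with V=3]  = -3
Q = -3*H - 3*U  [with H=-3, U=2]  = 3
Without intervention: H = -3 if V >= 0 else 2  [with V=3]  = -3; U = 3*V - 3  [with V=3]  = 6; Q = -3*H - 3*U  [with H=-3, U=6]  = -9.
Change = 3 − (-9) = 12.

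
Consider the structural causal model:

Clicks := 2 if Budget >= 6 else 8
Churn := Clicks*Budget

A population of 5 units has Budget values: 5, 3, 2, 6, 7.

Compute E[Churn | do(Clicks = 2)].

9.2

The intervention sets Clicks=2 in all 5 units regardless of Budget. Recomputing Churn per unit gives 10, 6, 4, 12, 14; average 9.2.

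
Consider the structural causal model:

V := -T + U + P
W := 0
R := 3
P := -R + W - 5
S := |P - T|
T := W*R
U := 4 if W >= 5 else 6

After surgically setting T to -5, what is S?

The intervention breaks the incoming arrows to T: T := W*R no longer applies, and T = -5.
P = -R + W - 5  [with R=3, W=0]  = -8
S = |P - T|  [with P=-8, T=-5]  = 3

3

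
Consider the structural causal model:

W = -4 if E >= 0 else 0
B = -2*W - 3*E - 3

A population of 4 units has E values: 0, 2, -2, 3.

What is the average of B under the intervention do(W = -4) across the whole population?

Under do(W=-4), W's equation is replaced by W=-4 for every unit. Per-unit B: 5, -1, 11, -4. Mean = 2.75.

2.75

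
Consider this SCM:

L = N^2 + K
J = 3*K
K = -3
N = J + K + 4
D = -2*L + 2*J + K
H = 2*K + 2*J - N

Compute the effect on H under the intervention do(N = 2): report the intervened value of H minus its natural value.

The intervention breaks the incoming arrows to N: N = J + K + 4 no longer applies, and N = 2.
J = 3*K  [with K=-3]  = -9
H = 2*K + 2*J - N  [with K=-3, J=-9, N=2]  = -26
Without intervention: J = 3*K  [with K=-3]  = -9; N = J + K + 4  [with J=-9, K=-3]  = -8; H = 2*K + 2*J - N  [with K=-3, J=-9, N=-8]  = -16.
Change = -26 − (-16) = -10.

-10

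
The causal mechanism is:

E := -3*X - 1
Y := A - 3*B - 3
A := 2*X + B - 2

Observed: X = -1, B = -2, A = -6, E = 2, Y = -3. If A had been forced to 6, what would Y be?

do(A=6) replaces the equation A := 2*X + B - 2 with the constant A = 6.
Y = A - 3*B - 3  [with A=6, B=-2]  = 9

9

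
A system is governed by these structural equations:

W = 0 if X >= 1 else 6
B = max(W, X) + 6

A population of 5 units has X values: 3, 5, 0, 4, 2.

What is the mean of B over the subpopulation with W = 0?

9.5

Observing W=0 restricts to units where W's equation naturally yields 0: X ∈ {3, 5, 4, 2}. In that subpopulation B = 9, 11, 10, 8, mean 9.5.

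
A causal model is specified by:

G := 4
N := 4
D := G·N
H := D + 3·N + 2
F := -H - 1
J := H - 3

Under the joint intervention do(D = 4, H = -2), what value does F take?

Setting D = 4, H = -2 by intervention discards those variables' equations.
F = -H - 1  [with H=-2]  = 1

1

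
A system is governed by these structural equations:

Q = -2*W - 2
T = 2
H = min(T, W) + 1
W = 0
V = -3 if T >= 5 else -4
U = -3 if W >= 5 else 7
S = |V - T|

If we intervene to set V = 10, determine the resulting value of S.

Intervening sets V = 10 and removes its equation (V = -3 if T >= 5 else -4).
S = |V - T|  [with V=10, T=2]  = 8

8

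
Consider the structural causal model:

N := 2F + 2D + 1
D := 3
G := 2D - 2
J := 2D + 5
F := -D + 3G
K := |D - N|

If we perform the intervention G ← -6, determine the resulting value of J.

Under do(G=-6), the mechanism G := 2D - 2 is discarded; G is fixed at -6.
No directed path runs from G to J, so J keeps its natural value.
J = 2D + 5  [with D=3]  = 11

11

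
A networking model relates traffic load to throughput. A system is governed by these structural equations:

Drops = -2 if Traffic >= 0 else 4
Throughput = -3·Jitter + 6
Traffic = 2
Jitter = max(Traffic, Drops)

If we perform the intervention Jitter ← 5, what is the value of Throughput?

The intervention breaks the incoming arrows to Jitter: Jitter = max(Traffic, Drops) no longer applies, and Jitter = 5.
Throughput = -3·Jitter + 6  [with Jitter=5]  = -9

-9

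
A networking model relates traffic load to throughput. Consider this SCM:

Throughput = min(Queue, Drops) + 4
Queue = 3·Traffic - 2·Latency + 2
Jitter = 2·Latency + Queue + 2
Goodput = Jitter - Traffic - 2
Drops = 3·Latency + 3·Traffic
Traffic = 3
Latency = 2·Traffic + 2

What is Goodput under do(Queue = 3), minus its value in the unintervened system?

The intervention breaks the incoming arrows to Queue: Queue = 3·Traffic - 2·Latency + 2 no longer applies, and Queue = 3.
Latency = 2·Traffic + 2  [with Traffic=3]  = 8
Jitter = 2·Latency + Queue + 2  [with Latency=8, Queue=3]  = 21
Goodput = Jitter - Traffic - 2  [with Jitter=21, Traffic=3]  = 16
Without intervention: Latency = 2·Traffic + 2  [with Traffic=3]  = 8; Queue = 3·Traffic - 2·Latency + 2  [with Traffic=3, Latency=8]  = -5; Jitter = 2·Latency + Queue + 2  [with Latency=8, Queue=-5]  = 13; Goodput = Jitter - Traffic - 2  [with Jitter=13, Traffic=3]  = 8.
Change = 16 − 8 = 8.

8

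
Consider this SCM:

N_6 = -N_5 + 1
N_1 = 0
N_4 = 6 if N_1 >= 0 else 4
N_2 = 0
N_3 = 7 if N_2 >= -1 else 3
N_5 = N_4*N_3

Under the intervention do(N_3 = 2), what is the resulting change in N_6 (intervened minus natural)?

30

The intervention breaks the incoming arrows to N_3: N_3 = 7 if N_2 >= -1 else 3 no longer applies, and N_3 = 2.
N_4 = 6 if N_1 >= 0 else 4  [with N_1=0]  = 6
N_5 = N_4*N_3  [with N_4=6, N_3=2]  = 12
N_6 = -N_5 + 1  [with N_5=12]  = -11
Without intervention: N_3 = 7 if N_2 >= -1 else 3  [with N_2=0]  = 7; N_4 = 6 if N_1 >= 0 else 4  [with N_1=0]  = 6; N_5 = N_4*N_3  [with N_4=6, N_3=7]  = 42; N_6 = -N_5 + 1  [with N_5=42]  = -41.
Change = -11 − (-41) = 30.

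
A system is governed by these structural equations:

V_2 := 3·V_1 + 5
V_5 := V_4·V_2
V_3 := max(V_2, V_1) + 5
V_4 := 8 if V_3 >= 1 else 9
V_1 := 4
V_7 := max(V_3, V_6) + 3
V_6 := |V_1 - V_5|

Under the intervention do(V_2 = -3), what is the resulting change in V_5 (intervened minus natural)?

-160

do(V_2=-3) replaces the equation V_2 := 3·V_1 + 5 with the constant V_2 = -3.
V_3 = max(V_2, V_1) + 5  [with V_2=-3, V_1=4]  = 9
V_4 = 8 if V_3 >= 1 else 9  [with V_3=9]  = 8
V_5 = V_4·V_2  [with V_4=8, V_2=-3]  = -24
Without intervention: V_2 = 3·V_1 + 5  [with V_1=4]  = 17; V_3 = max(V_2, V_1) + 5  [with V_2=17, V_1=4]  = 22; V_4 = 8 if V_3 >= 1 else 9  [with V_3=22]  = 8; V_5 = V_4·V_2  [with V_4=8, V_2=17]  = 136.
Change = -24 − 136 = -160.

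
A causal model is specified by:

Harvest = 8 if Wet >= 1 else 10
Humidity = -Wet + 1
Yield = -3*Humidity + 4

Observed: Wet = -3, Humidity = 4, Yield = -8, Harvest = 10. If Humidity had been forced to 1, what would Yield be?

1

The intervention breaks the incoming arrows to Humidity: Humidity = -Wet + 1 no longer applies, and Humidity = 1.
Yield = -3*Humidity + 4  [with Humidity=1]  = 1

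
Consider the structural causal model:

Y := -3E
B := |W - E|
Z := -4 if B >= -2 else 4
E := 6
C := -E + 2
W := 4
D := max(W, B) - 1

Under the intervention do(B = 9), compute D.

8

The intervention breaks the incoming arrows to B: B := |W - E| no longer applies, and B = 9.
D = max(W, B) - 1  [with W=4, B=9]  = 8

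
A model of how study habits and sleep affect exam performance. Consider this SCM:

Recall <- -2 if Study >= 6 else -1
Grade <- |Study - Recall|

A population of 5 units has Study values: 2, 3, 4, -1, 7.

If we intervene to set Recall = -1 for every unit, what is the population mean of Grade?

Every unit gets Recall=-1 under the intervention. Grade values become 3, 4, 5, 0, 8; E[Grade|do(Recall=-1)] = 4.

4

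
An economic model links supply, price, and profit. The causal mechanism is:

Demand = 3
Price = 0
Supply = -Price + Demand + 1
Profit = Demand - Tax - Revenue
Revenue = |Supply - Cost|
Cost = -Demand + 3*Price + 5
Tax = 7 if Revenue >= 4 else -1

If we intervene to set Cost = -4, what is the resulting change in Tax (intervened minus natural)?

Under do(Cost=-4), the mechanism Cost = -Demand + 3*Price + 5 is discarded; Cost is fixed at -4.
Supply = -Price + Demand + 1  [with Price=0, Demand=3]  = 4
Revenue = |Supply - Cost|  [with Supply=4, Cost=-4]  = 8
Tax = 7 if Revenue >= 4 else -1  [with Revenue=8]  = 7
Without intervention: Supply = -Price + Demand + 1  [with Price=0, Demand=3]  = 4; Cost = -Demand + 3*Price + 5  [with Demand=3, Price=0]  = 2; Revenue = |Supply - Cost|  [with Supply=4, Cost=2]  = 2; Tax = 7 if Revenue >= 4 else -1  [with Revenue=2]  = -1.
Change = 7 − (-1) = 8.

8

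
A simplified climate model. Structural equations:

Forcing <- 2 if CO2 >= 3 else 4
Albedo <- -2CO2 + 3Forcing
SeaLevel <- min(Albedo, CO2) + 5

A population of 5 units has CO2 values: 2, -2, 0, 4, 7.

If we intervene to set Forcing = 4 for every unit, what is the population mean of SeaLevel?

5.4

Under do(Forcing=4), Forcing's equation is replaced by Forcing=4 for every unit. Per-unit SeaLevel: 7, 3, 5, 9, 3. Mean = 5.4.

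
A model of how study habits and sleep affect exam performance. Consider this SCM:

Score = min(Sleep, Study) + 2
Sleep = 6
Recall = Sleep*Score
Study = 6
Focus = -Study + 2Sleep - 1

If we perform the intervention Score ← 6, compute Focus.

5

Under do(Score=6), the mechanism Score = min(Sleep, Study) + 2 is discarded; Score is fixed at 6.
Since Focus is not a descendant of the intervened variable, it is unaffected.
Focus = -Study + 2Sleep - 1  [with Study=6, Sleep=6]  = 5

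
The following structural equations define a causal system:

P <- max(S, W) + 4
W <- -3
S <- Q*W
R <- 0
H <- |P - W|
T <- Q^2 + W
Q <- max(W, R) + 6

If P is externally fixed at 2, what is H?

5

Under do(P=2), the mechanism P <- max(S, W) + 4 is discarded; P is fixed at 2.
H = |P - W|  [with P=2, W=-3]  = 5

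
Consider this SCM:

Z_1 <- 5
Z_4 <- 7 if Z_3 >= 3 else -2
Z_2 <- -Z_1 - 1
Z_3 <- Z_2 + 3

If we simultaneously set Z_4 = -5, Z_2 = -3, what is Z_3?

Setting Z_4 = -5, Z_2 = -3 by intervention discards those variables' equations.
Z_3 = Z_2 + 3  [with Z_2=-3]  = 0

0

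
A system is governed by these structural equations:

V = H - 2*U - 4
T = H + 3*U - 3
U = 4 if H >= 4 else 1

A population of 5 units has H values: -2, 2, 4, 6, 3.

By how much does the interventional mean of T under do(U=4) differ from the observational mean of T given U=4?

The intervention sets U=4 in all 5 units regardless of H. Recomputing T per unit gives 7, 11, 13, 15, 12; average 11.6.
Conditioning on U=4 selects the 2 unit(s) with H ∈ {4, 6}. Their T values: 13, 15. Mean = 14.
Difference = 11.6 − 14 = -2.4.

-2.4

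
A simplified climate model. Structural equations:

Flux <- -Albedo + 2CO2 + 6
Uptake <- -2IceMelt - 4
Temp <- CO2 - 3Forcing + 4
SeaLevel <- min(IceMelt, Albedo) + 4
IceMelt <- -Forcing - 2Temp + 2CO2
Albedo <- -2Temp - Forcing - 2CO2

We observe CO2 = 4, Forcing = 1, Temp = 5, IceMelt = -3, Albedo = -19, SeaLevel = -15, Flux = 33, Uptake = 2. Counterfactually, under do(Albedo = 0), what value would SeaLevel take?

The intervention breaks the incoming arrows to Albedo: Albedo <- -2Temp - Forcing - 2CO2 no longer applies, and Albedo = 0.
Temp = CO2 - 3Forcing + 4  [with CO2=4, Forcing=1]  = 5
IceMelt = -Forcing - 2Temp + 2CO2  [with Forcing=1, Temp=5, CO2=4]  = -3
SeaLevel = min(IceMelt, Albedo) + 4  [with IceMelt=-3, Albedo=0]  = 1

1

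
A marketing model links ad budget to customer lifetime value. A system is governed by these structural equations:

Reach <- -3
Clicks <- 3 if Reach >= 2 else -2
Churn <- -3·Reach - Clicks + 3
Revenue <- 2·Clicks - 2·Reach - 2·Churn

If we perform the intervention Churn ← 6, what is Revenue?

-10

The intervention breaks the incoming arrows to Churn: Churn <- -3·Reach - Clicks + 3 no longer applies, and Churn = 6.
Clicks = 3 if Reach >= 2 else -2  [with Reach=-3]  = -2
Revenue = 2·Clicks - 2·Reach - 2·Churn  [with Clicks=-2, Reach=-3, Churn=6]  = -10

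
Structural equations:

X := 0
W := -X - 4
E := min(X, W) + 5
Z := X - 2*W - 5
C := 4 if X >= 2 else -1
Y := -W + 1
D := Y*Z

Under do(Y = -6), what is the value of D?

Intervening sets Y = -6 and removes its equation (Y := -W + 1).
W = -X - 4  [with X=0]  = -4
Z = X - 2*W - 5  [with X=0, W=-4]  = 3
D = Y*Z  [with Y=-6, Z=3]  = -18

-18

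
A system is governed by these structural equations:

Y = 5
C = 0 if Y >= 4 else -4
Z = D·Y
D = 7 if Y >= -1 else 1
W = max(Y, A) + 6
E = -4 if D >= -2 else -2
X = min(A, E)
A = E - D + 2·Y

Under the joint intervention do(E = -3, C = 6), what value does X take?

Under do(E = -3, C = 6), each intervened variable's structural equation is replaced by its fixed value.
D = 7 if Y >= -1 else 1  [with Y=5]  = 7
A = E - D + 2·Y  [with E=-3, D=7, Y=5]  = 0
X = min(A, E)  [with A=0, E=-3]  = -3

-3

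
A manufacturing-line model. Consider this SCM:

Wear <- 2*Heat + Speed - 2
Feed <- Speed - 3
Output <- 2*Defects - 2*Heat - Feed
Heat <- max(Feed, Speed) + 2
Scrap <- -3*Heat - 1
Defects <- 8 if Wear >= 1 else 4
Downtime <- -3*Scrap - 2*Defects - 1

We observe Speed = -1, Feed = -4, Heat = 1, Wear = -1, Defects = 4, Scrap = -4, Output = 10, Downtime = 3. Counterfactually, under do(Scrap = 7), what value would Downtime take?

Intervening sets Scrap = 7 and removes its equation (Scrap <- -3*Heat - 1).
Feed = Speed - 3  [with Speed=-1]  = -4
Heat = max(Feed, Speed) + 2  [with Feed=-4, Speed=-1]  = 1
Wear = 2*Heat + Speed - 2  [with Heat=1, Speed=-1]  = -1
Defects = 8 if Wear >= 1 else 4  [with Wear=-1]  = 4
Downtime = -3*Scrap - 2*Defects - 1  [with Scrap=7, Defects=4]  = -30

-30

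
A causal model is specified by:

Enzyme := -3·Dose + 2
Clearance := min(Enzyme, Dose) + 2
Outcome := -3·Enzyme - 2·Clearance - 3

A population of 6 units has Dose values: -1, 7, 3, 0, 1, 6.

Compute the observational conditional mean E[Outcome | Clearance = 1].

-11

E[Outcome|Clearance=1] averages over only the 2 units with Clearance=1 (Dose = -1, 1): Outcome = -20, -2, mean -11.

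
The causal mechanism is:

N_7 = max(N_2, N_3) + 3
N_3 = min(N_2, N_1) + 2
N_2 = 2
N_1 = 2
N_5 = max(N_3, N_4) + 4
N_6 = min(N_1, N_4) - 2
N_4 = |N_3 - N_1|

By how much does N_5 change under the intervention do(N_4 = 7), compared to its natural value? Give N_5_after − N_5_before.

Intervening sets N_4 = 7 and removes its equation (N_4 = |N_3 - N_1|).
N_3 = min(N_2, N_1) + 2  [with N_2=2, N_1=2]  = 4
N_5 = max(N_3, N_4) + 4  [with N_3=4, N_4=7]  = 11
Without intervention: N_3 = min(N_2, N_1) + 2  [with N_2=2, N_1=2]  = 4; N_4 = |N_3 - N_1|  [with N_3=4, N_1=2]  = 2; N_5 = max(N_3, N_4) + 4  [with N_3=4, N_4=2]  = 8.
Change = 11 − 8 = 3.

3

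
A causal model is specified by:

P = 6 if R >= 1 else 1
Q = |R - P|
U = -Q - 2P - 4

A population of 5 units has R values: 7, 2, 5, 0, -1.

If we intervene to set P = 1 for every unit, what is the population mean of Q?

Every unit gets P=1 under the intervention. Q values become 6, 1, 4, 1, 2; E[Q|do(P=1)] = 2.8.

2.8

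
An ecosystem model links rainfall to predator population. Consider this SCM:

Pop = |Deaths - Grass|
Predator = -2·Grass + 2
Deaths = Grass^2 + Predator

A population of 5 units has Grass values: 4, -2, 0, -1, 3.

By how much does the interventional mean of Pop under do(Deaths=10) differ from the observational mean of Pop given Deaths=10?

0.2

Every unit gets Deaths=10 under the intervention. Pop values become 6, 12, 10, 11, 7; E[Pop|do(Deaths=10)] = 9.2.
E[Pop|Deaths=10] averages over only the 2 units with Deaths=10 (Grass = 4, -2): Pop = 6, 12, mean 9.
Difference = 9.2 − 9 = 0.2.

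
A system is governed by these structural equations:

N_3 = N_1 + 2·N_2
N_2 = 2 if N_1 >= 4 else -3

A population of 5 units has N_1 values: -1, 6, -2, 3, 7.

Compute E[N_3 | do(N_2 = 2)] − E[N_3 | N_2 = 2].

-3.9

Every unit gets N_2=2 under the intervention. N_3 values become 3, 10, 2, 7, 11; E[N_3|do(N_2=2)] = 6.6.
E[N_3|N_2=2] averages over only the 2 units with N_2=2 (N_1 = 6, 7): N_3 = 10, 11, mean 10.5.
Difference = 6.6 − 10.5 = -3.9.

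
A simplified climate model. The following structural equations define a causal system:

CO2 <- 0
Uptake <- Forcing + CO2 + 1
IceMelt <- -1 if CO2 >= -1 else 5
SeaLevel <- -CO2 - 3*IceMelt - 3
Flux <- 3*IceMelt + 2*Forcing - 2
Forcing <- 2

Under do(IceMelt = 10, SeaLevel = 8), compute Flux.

32

Setting IceMelt = 10, SeaLevel = 8 by intervention discards those variables' equations.
Flux = 3*IceMelt + 2*Forcing - 2  [with IceMelt=10, Forcing=2]  = 32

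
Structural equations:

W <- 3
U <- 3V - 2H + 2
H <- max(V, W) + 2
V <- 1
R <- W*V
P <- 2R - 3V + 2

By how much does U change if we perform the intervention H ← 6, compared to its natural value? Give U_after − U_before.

-2

Intervening sets H = 6 and removes its equation (H <- max(V, W) + 2).
U = 3V - 2H + 2  [with V=1, H=6]  = -7
Without intervention: H = max(V, W) + 2  [with V=1, W=3]  = 5; U = 3V - 2H + 2  [with V=1, H=5]  = -5.
Change = -7 − (-5) = -2.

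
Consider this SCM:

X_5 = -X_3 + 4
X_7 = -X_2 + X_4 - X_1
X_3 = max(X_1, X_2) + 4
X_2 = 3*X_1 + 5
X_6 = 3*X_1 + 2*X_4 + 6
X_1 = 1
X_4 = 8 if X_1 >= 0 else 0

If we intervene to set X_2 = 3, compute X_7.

4

Under do(X_2=3), the mechanism X_2 = 3*X_1 + 5 is discarded; X_2 is fixed at 3.
X_4 = 8 if X_1 >= 0 else 0  [with X_1=1]  = 8
X_7 = -X_2 + X_4 - X_1  [with X_2=3, X_4=8, X_1=1]  = 4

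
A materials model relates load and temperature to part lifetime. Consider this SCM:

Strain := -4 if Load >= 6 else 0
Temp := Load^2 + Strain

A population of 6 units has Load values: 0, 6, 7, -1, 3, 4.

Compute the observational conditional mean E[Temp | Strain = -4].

Conditioning on Strain=-4 selects the 2 unit(s) with Load ∈ {6, 7}. Their Temp values: 32, 45. Mean = 38.5.

38.5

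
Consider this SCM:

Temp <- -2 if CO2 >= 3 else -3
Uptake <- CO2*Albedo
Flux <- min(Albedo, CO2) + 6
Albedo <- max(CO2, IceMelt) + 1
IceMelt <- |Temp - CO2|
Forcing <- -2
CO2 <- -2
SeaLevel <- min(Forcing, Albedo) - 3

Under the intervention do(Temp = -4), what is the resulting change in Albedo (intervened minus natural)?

1

do(Temp=-4) replaces the equation Temp <- -2 if CO2 >= 3 else -3 with the constant Temp = -4.
IceMelt = |Temp - CO2|  [with Temp=-4, CO2=-2]  = 2
Albedo = max(CO2, IceMelt) + 1  [with CO2=-2, IceMelt=2]  = 3
Without intervention: Temp = -2 if CO2 >= 3 else -3  [with CO2=-2]  = -3; IceMelt = |Temp - CO2|  [with Temp=-3, CO2=-2]  = 1; Albedo = max(CO2, IceMelt) + 1  [with CO2=-2, IceMelt=1]  = 2.
Change = 3 − 2 = 1.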